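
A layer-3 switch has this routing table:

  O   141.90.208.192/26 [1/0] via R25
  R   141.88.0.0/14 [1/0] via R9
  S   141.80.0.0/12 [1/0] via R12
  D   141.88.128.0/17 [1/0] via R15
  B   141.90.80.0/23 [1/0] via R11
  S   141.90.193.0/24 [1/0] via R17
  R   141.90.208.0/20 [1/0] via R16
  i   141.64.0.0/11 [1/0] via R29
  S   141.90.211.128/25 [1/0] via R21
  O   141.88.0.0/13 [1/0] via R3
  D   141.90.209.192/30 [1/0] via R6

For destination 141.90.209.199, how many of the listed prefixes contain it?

Prefixes containing 141.90.209.199:
  141.64.0.0/11 (141.64.0.0 - 141.95.255.255)
  141.80.0.0/12 (141.80.0.0 - 141.95.255.255)
  141.88.0.0/13 (141.88.0.0 - 141.95.255.255)
  141.88.0.0/14 (141.88.0.0 - 141.91.255.255)
  141.90.208.0/20 (141.90.208.0 - 141.90.223.255)
Total matching entries: 5.

5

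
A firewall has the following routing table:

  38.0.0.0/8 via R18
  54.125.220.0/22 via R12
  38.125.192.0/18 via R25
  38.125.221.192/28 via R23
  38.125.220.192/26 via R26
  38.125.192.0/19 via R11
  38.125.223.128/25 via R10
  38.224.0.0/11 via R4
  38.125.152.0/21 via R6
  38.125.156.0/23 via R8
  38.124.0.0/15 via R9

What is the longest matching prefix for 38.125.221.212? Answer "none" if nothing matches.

Entries matching 38.125.221.212:
  38.0.0.0/8 (38.0.0.0 - 38.255.255.255)
  38.124.0.0/15 (38.124.0.0 - 38.125.255.255)
  38.125.192.0/18 (38.125.192.0 - 38.125.255.255)
  38.125.192.0/19 (38.125.192.0 - 38.125.223.255)
Most specific is 38.125.192.0/19.

38.125.192.0/19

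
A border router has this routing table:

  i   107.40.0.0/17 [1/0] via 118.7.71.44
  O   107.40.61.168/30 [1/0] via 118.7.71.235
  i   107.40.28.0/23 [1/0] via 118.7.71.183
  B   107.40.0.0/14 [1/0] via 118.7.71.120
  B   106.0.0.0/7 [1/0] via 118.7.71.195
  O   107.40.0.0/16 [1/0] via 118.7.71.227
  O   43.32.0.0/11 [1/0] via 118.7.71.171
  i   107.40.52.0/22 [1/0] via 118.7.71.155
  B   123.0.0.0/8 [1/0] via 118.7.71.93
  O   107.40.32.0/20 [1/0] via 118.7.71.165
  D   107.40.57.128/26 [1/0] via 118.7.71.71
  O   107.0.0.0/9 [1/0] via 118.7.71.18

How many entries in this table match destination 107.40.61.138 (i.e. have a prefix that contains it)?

Prefixes containing 107.40.61.138:
  106.0.0.0/7 (106.0.0.0 - 107.255.255.255)
  107.0.0.0/9 (107.0.0.0 - 107.127.255.255)
  107.40.0.0/14 (107.40.0.0 - 107.43.255.255)
  107.40.0.0/16 (107.40.0.0 - 107.40.255.255)
  107.40.0.0/17 (107.40.0.0 - 107.40.127.255)
Total matching entries: 5.

5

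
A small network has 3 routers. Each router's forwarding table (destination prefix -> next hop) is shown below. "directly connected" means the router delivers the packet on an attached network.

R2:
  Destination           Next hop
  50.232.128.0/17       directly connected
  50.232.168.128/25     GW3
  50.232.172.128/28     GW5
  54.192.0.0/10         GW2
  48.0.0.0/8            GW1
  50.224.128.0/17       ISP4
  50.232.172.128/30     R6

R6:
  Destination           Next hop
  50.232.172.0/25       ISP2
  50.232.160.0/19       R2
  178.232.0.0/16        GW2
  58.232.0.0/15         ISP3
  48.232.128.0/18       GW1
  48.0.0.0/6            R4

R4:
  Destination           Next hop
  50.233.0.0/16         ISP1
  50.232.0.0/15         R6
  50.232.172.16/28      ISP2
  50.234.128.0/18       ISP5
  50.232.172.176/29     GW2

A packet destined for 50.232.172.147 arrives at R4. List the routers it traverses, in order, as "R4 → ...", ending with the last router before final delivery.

At R4: longest match for 50.232.172.147 is 50.232.0.0/15 -> R6
At R6: longest match for 50.232.172.147 is 50.232.160.0/19 -> R2
At R2: longest match for 50.232.172.147 is 50.232.128.0/17 -> directly connected

R4 → R6 → R2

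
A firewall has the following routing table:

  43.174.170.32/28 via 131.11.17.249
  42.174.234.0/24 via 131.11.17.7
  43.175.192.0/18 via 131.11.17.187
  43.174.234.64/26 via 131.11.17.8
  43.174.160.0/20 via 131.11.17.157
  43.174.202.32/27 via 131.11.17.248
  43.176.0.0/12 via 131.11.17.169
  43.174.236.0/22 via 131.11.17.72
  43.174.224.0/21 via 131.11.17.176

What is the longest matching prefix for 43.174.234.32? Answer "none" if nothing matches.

43.174.234.32 is outside every listed prefix and there is no default route.

none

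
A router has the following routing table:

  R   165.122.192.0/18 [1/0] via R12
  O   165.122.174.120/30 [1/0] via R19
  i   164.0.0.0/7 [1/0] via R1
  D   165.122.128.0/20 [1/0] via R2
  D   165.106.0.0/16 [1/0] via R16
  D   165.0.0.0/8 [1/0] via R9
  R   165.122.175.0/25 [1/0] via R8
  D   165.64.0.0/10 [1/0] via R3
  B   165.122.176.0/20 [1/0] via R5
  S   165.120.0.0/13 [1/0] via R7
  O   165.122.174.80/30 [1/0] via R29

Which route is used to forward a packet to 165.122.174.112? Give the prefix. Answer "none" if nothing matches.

Entries matching 165.122.174.112:
  164.0.0.0/7 (164.0.0.0 - 165.255.255.255)
  165.0.0.0/8 (165.0.0.0 - 165.255.255.255)
  165.64.0.0/10 (165.64.0.0 - 165.127.255.255)
  165.120.0.0/13 (165.120.0.0 - 165.127.255.255)
Most specific is 165.120.0.0/13.

165.120.0.0/13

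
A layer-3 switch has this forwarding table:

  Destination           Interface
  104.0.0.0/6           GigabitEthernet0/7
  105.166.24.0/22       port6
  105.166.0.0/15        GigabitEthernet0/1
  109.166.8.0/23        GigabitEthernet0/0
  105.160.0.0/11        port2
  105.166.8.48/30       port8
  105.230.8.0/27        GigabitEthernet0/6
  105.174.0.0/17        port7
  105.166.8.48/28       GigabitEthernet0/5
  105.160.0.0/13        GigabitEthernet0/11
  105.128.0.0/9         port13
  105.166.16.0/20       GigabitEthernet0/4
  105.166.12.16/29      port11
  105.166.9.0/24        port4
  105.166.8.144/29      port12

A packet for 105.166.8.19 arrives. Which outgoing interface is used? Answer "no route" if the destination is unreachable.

GigabitEthernet0/1

Routes whose prefix contains 105.166.8.19:
  104.0.0.0/6 (104.0.0.0 - 107.255.255.255) -> GigabitEthernet0/7
  105.128.0.0/9 (105.128.0.0 - 105.255.255.255) -> port13
  105.160.0.0/11 (105.160.0.0 - 105.191.255.255) -> port2
  105.160.0.0/13 (105.160.0.0 - 105.167.255.255) -> GigabitEthernet0/11
  105.166.0.0/15 (105.166.0.0 - 105.167.255.255) -> GigabitEthernet0/1
More-specific entries that do NOT match:
  105.166.8.48/30 (105.166.8.48 - 105.166.8.51) does not contain 105.166.8.19
  105.166.12.16/29 (105.166.12.16 - 105.166.12.23) does not contain 105.166.8.19
  105.166.8.144/29 (105.166.8.144 - 105.166.8.151) does not contain 105.166.8.19
  105.166.8.48/28 (105.166.8.48 - 105.166.8.63) does not contain 105.166.8.19
  105.230.8.0/27 (105.230.8.0 - 105.230.8.31) does not contain 105.166.8.19
  105.166.9.0/24 (105.166.9.0 - 105.166.9.255) does not contain 105.166.8.19
  109.166.8.0/23 (109.166.8.0 - 109.166.9.255) does not contain 105.166.8.19
  105.166.24.0/22 (105.166.24.0 - 105.166.27.255) does not contain 105.166.8.19
  105.166.16.0/20 (105.166.16.0 - 105.166.31.255) does not contain 105.166.8.19
  105.174.0.0/17 (105.174.0.0 - 105.174.127.255) does not contain 105.166.8.19
Longest matching prefix is /15 -> interface GigabitEthernet0/1.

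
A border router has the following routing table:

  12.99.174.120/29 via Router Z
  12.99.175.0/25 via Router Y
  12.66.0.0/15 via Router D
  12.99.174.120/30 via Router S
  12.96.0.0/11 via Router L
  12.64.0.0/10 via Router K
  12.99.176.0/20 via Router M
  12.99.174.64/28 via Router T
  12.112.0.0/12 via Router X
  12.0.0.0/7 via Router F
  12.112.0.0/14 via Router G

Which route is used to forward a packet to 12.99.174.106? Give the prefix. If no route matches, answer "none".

12.96.0.0/11

Entries matching 12.99.174.106:
  12.0.0.0/7 (12.0.0.0 - 13.255.255.255)
  12.64.0.0/10 (12.64.0.0 - 12.127.255.255)
  12.96.0.0/11 (12.96.0.0 - 12.127.255.255)
Most specific is 12.96.0.0/11.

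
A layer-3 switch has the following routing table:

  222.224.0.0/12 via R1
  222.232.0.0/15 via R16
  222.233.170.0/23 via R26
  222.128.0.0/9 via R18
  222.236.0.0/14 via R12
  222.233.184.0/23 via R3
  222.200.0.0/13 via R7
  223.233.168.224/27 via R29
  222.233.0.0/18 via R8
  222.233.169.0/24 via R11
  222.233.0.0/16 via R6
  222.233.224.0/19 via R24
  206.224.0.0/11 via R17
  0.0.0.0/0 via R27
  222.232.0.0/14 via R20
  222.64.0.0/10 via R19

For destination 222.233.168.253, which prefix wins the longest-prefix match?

222.233.0.0/16

Entries matching 222.233.168.253:
  0.0.0.0/0 (default, matches everything)
  222.128.0.0/9 (222.128.0.0 - 222.255.255.255)
  222.224.0.0/12 (222.224.0.0 - 222.239.255.255)
  222.232.0.0/14 (222.232.0.0 - 222.235.255.255)
  222.232.0.0/15 (222.232.0.0 - 222.233.255.255)
  222.233.0.0/16 (222.233.0.0 - 222.233.255.255)
Most specific is 222.233.0.0/16.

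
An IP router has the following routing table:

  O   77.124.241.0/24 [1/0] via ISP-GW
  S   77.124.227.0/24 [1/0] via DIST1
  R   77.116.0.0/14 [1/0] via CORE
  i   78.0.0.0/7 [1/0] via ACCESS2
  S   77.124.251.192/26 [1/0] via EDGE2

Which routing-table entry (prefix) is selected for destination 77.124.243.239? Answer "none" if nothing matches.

none

77.124.243.239 is outside every listed prefix and there is no default route.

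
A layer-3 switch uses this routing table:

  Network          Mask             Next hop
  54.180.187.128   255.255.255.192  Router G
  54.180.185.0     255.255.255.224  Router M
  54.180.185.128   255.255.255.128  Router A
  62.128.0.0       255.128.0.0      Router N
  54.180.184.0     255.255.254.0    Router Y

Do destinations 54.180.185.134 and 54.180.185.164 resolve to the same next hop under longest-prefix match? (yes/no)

yes

54.180.185.134: longest match 54.180.185.128/25 -> Router A
54.180.185.164: longest match 54.180.185.128/25 -> Router A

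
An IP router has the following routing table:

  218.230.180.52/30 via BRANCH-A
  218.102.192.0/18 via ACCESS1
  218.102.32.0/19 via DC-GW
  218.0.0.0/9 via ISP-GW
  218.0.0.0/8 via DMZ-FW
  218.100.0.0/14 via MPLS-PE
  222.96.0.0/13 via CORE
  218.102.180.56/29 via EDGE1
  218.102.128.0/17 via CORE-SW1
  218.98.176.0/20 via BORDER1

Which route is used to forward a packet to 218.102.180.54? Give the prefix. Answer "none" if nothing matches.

218.102.128.0/17

Entries matching 218.102.180.54:
  218.0.0.0/8 (218.0.0.0 - 218.255.255.255)
  218.0.0.0/9 (218.0.0.0 - 218.127.255.255)
  218.100.0.0/14 (218.100.0.0 - 218.103.255.255)
  218.102.128.0/17 (218.102.128.0 - 218.102.255.255)
Most specific is 218.102.128.0/17.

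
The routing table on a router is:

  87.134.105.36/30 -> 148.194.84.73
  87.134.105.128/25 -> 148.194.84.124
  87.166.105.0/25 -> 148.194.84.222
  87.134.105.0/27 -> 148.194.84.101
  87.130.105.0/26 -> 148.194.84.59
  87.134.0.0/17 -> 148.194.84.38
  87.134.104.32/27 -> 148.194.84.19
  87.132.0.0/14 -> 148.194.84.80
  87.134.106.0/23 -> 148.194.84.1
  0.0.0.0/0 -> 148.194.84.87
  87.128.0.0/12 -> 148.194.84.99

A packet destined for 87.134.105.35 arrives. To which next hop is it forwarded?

Routes whose prefix contains 87.134.105.35:
  0.0.0.0/0 (default, matches everything) -> 148.194.84.87
  87.128.0.0/12 (87.128.0.0 - 87.143.255.255) -> 148.194.84.99
  87.132.0.0/14 (87.132.0.0 - 87.135.255.255) -> 148.194.84.80
  87.134.0.0/17 (87.134.0.0 - 87.134.127.255) -> 148.194.84.38
More-specific entries that do NOT match:
  87.134.105.36/30 (87.134.105.36 - 87.134.105.39) does not contain 87.134.105.35
  87.134.105.0/27 (87.134.105.0 - 87.134.105.31) does not contain 87.134.105.35
  87.134.104.32/27 (87.134.104.32 - 87.134.104.63) does not contain 87.134.105.35
  87.130.105.0/26 (87.130.105.0 - 87.130.105.63) does not contain 87.134.105.35
  87.134.105.128/25 (87.134.105.128 - 87.134.105.255) does not contain 87.134.105.35
  87.166.105.0/25 (87.166.105.0 - 87.166.105.127) does not contain 87.134.105.35
  87.134.106.0/23 (87.134.106.0 - 87.134.107.255) does not contain 87.134.105.35
Longest matching prefix is /17 -> next hop 148.194.84.38.

148.194.84.38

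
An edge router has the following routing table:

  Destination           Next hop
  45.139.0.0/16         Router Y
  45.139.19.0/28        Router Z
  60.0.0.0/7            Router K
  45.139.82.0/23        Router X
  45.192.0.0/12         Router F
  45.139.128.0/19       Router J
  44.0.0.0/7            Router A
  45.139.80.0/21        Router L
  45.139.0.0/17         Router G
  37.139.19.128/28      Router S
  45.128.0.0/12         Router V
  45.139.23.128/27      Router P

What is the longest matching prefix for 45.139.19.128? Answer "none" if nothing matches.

45.139.0.0/17

Entries matching 45.139.19.128:
  44.0.0.0/7 (44.0.0.0 - 45.255.255.255)
  45.128.0.0/12 (45.128.0.0 - 45.143.255.255)
  45.139.0.0/16 (45.139.0.0 - 45.139.255.255)
  45.139.0.0/17 (45.139.0.0 - 45.139.127.255)
Most specific is 45.139.0.0/17.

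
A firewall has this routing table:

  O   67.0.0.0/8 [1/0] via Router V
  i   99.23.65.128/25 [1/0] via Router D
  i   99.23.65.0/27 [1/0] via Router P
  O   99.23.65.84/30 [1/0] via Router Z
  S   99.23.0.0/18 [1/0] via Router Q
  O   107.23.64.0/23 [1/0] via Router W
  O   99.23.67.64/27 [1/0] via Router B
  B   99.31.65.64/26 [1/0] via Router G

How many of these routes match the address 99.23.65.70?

No listed prefix contains 99.23.65.70.
Total matching entries: 0.

0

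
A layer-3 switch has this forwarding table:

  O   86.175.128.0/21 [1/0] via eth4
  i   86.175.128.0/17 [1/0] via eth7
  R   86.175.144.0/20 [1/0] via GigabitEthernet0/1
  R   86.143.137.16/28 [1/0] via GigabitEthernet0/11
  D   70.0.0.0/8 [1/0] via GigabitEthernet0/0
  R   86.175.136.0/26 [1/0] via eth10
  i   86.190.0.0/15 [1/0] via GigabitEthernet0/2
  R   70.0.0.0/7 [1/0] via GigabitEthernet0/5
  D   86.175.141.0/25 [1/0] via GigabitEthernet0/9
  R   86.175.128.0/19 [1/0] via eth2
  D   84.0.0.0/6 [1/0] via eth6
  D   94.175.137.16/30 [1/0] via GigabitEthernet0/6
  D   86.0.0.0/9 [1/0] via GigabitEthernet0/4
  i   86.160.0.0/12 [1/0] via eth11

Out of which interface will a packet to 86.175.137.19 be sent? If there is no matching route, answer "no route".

eth2

Routes whose prefix contains 86.175.137.19:
  84.0.0.0/6 (84.0.0.0 - 87.255.255.255) -> eth6
  86.160.0.0/12 (86.160.0.0 - 86.175.255.255) -> eth11
  86.175.128.0/17 (86.175.128.0 - 86.175.255.255) -> eth7
  86.175.128.0/19 (86.175.128.0 - 86.175.159.255) -> eth2
More-specific entries that do NOT match:
  94.175.137.16/30 (94.175.137.16 - 94.175.137.19) does not contain 86.175.137.19
  86.143.137.16/28 (86.143.137.16 - 86.143.137.31) does not contain 86.175.137.19
  86.175.136.0/26 (86.175.136.0 - 86.175.136.63) does not contain 86.175.137.19
  86.175.141.0/25 (86.175.141.0 - 86.175.141.127) does not contain 86.175.137.19
  86.175.128.0/21 (86.175.128.0 - 86.175.135.255) does not contain 86.175.137.19
  86.175.144.0/20 (86.175.144.0 - 86.175.159.255) does not contain 86.175.137.19
Longest matching prefix is /19 -> interface eth2.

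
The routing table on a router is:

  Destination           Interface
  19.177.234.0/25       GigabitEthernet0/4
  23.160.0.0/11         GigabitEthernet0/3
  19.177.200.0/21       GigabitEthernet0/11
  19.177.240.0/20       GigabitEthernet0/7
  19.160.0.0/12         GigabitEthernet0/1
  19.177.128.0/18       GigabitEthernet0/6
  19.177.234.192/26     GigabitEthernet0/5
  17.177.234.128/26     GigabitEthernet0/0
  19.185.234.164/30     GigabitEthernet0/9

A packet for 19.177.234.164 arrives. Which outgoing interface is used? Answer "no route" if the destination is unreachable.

No entry's prefix contains 19.177.234.164; there is no default route.

no route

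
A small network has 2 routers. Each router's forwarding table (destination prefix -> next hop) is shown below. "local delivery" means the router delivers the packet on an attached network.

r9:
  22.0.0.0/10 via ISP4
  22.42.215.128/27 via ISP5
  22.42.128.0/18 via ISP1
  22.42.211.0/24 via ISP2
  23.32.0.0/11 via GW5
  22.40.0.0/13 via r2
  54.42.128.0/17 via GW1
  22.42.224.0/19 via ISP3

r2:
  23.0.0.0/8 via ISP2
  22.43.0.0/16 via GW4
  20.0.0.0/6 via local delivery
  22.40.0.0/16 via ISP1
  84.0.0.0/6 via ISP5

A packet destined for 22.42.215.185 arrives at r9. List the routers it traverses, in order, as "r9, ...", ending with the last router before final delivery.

At r9: longest match for 22.42.215.185 is 22.40.0.0/13 -> r2
At r2: longest match for 22.42.215.185 is 20.0.0.0/6 -> local delivery

r9, r2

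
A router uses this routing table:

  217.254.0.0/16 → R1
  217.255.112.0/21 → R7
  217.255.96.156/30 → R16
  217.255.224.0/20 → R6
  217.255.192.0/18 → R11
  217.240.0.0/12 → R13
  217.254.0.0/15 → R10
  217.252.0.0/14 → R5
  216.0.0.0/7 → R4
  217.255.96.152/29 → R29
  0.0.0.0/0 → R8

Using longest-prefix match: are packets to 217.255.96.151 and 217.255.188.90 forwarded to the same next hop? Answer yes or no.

217.255.96.151: longest match 217.254.0.0/15 -> R10
217.255.188.90: longest match 217.254.0.0/15 -> R10

yes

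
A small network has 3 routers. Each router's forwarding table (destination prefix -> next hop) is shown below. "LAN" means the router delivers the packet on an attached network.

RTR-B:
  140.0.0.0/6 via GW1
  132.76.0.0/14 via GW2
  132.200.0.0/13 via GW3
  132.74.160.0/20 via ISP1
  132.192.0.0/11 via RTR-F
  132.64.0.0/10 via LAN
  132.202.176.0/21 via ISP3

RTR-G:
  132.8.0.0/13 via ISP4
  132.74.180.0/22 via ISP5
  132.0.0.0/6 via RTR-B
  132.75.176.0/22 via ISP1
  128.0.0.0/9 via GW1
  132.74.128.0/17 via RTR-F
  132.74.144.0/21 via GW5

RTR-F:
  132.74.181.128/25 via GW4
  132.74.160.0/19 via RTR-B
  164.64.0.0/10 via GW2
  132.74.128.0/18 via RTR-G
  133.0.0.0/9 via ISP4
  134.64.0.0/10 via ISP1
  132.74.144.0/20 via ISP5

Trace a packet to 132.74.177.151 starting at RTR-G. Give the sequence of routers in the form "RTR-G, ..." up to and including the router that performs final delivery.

RTR-G, RTR-F, RTR-B

At RTR-G: longest match for 132.74.177.151 is 132.74.128.0/17 -> RTR-F
At RTR-F: longest match for 132.74.177.151 is 132.74.160.0/19 -> RTR-B
At RTR-B: longest match for 132.74.177.151 is 132.64.0.0/10 -> LAN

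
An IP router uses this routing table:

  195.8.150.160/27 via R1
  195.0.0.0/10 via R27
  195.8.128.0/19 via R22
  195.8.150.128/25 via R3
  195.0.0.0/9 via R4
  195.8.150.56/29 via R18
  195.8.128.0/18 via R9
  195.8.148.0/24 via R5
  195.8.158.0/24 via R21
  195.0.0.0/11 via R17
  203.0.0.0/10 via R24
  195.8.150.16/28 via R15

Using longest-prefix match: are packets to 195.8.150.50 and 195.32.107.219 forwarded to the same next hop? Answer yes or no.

195.8.150.50: longest match 195.8.128.0/19 -> R22
195.32.107.219: longest match 195.0.0.0/10 -> R27

no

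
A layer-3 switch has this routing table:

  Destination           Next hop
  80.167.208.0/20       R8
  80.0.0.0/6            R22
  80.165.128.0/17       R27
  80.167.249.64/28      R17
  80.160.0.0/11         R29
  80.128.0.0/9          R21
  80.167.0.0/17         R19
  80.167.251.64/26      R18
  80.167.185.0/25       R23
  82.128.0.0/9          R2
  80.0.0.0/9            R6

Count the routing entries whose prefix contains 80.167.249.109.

Prefixes containing 80.167.249.109:
  80.0.0.0/6 (80.0.0.0 - 83.255.255.255)
  80.128.0.0/9 (80.128.0.0 - 80.255.255.255)
  80.160.0.0/11 (80.160.0.0 - 80.191.255.255)
Total matching entries: 3.

3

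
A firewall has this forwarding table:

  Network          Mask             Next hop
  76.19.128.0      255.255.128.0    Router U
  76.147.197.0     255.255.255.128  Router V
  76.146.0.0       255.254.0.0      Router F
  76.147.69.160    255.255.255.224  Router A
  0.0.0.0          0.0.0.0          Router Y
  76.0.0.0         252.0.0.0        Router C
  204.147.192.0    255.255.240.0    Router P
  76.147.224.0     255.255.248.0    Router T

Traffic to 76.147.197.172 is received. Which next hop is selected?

Routes whose prefix contains 76.147.197.172:
  0.0.0.0/0 (default, matches everything) -> Router Y
  76.0.0.0/6 (76.0.0.0 - 79.255.255.255) -> Router C
  76.146.0.0/15 (76.146.0.0 - 76.147.255.255) -> Router F
More-specific entries that do NOT match:
  76.147.69.160/27 (76.147.69.160 - 76.147.69.191) does not contain 76.147.197.172
  76.147.197.0/25 (76.147.197.0 - 76.147.197.127) does not contain 76.147.197.172
  76.147.224.0/21 (76.147.224.0 - 76.147.231.255) does not contain 76.147.197.172
  204.147.192.0/20 (204.147.192.0 - 204.147.207.255) does not contain 76.147.197.172
  76.19.128.0/17 (76.19.128.0 - 76.19.255.255) does not contain 76.147.197.172
Longest matching prefix is /15 -> next hop Router F.

Router F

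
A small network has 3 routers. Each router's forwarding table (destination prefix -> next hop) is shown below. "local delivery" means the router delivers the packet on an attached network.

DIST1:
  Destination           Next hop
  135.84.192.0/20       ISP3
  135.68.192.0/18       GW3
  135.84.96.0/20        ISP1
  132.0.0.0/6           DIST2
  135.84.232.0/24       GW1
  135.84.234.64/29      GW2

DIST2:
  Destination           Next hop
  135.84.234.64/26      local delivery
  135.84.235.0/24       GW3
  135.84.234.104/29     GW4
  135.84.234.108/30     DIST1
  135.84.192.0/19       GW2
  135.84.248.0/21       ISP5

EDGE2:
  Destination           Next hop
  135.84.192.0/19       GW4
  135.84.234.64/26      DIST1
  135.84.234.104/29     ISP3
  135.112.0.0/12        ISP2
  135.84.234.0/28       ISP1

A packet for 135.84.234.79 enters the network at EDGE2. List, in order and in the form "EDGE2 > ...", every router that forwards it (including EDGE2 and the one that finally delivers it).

EDGE2 > DIST1 > DIST2

At EDGE2: longest match for 135.84.234.79 is 135.84.234.64/26 -> DIST1
At DIST1: longest match for 135.84.234.79 is 132.0.0.0/6 -> DIST2
At DIST2: longest match for 135.84.234.79 is 135.84.234.64/26 -> local delivery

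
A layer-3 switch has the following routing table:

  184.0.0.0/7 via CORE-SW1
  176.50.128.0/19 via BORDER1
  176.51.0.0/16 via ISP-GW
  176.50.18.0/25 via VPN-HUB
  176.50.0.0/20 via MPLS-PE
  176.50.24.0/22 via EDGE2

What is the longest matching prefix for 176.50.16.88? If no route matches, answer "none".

176.50.16.88 is outside every listed prefix and there is no default route.

none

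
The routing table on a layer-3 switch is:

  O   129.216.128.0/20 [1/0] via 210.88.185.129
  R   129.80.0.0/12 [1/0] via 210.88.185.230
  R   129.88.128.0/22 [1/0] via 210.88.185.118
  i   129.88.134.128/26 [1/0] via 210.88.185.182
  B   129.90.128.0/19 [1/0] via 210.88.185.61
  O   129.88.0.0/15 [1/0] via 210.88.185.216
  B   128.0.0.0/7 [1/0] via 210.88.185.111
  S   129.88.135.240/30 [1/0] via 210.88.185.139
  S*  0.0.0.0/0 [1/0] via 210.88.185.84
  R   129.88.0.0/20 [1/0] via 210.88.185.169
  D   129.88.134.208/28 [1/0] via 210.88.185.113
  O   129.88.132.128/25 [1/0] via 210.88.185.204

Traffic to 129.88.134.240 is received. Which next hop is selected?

Routes whose prefix contains 129.88.134.240:
  0.0.0.0/0 (default, matches everything) -> 210.88.185.84
  128.0.0.0/7 (128.0.0.0 - 129.255.255.255) -> 210.88.185.111
  129.80.0.0/12 (129.80.0.0 - 129.95.255.255) -> 210.88.185.230
  129.88.0.0/15 (129.88.0.0 - 129.89.255.255) -> 210.88.185.216
More-specific entries that do NOT match:
  129.88.135.240/30 (129.88.135.240 - 129.88.135.243) does not contain 129.88.134.240
  129.88.134.208/28 (129.88.134.208 - 129.88.134.223) does not contain 129.88.134.240
  129.88.134.128/26 (129.88.134.128 - 129.88.134.191) does not contain 129.88.134.240
  129.88.132.128/25 (129.88.132.128 - 129.88.132.255) does not contain 129.88.134.240
  129.88.128.0/22 (129.88.128.0 - 129.88.131.255) does not contain 129.88.134.240
  129.216.128.0/20 (129.216.128.0 - 129.216.143.255) does not contain 129.88.134.240
  129.88.0.0/20 (129.88.0.0 - 129.88.15.255) does not contain 129.88.134.240
  129.90.128.0/19 (129.90.128.0 - 129.90.159.255) does not contain 129.88.134.240
Longest matching prefix is /15 -> next hop 210.88.185.216.

210.88.185.216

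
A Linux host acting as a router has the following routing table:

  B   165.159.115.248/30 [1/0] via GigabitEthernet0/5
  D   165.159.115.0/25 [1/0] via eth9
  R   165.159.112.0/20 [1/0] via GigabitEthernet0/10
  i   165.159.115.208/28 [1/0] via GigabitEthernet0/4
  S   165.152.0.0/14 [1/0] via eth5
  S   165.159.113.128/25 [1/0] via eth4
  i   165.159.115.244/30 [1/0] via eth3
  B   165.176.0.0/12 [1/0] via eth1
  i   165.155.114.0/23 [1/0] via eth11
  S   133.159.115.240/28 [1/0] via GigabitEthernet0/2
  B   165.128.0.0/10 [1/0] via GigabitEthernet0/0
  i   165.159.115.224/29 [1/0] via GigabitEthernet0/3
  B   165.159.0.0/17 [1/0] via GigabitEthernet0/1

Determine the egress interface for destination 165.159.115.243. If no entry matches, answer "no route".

GigabitEthernet0/10

Routes whose prefix contains 165.159.115.243:
  165.128.0.0/10 (165.128.0.0 - 165.191.255.255) -> GigabitEthernet0/0
  165.159.0.0/17 (165.159.0.0 - 165.159.127.255) -> GigabitEthernet0/1
  165.159.112.0/20 (165.159.112.0 - 165.159.127.255) -> GigabitEthernet0/10
More-specific entries that do NOT match:
  165.159.115.248/30 (165.159.115.248 - 165.159.115.251) does not contain 165.159.115.243
  165.159.115.244/30 (165.159.115.244 - 165.159.115.247) does not contain 165.159.115.243
  165.159.115.224/29 (165.159.115.224 - 165.159.115.231) does not contain 165.159.115.243
  165.159.115.208/28 (165.159.115.208 - 165.159.115.223) does not contain 165.159.115.243
  133.159.115.240/28 (133.159.115.240 - 133.159.115.255) does not contain 165.159.115.243
  165.159.115.0/25 (165.159.115.0 - 165.159.115.127) does not contain 165.159.115.243
  165.159.113.128/25 (165.159.113.128 - 165.159.113.255) does not contain 165.159.115.243
  165.155.114.0/23 (165.155.114.0 - 165.155.115.255) does not contain 165.159.115.243
Longest matching prefix is /20 -> interface GigabitEthernet0/10.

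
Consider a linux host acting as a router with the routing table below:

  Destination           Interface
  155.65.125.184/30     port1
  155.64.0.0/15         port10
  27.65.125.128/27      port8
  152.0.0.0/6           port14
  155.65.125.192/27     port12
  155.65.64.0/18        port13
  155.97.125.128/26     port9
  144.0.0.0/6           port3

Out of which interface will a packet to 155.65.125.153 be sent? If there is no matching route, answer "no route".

port13

Routes whose prefix contains 155.65.125.153:
  152.0.0.0/6 (152.0.0.0 - 155.255.255.255) -> port14
  155.64.0.0/15 (155.64.0.0 - 155.65.255.255) -> port10
  155.65.64.0/18 (155.65.64.0 - 155.65.127.255) -> port13
More-specific entries that do NOT match:
  155.65.125.184/30 (155.65.125.184 - 155.65.125.187) does not contain 155.65.125.153
  27.65.125.128/27 (27.65.125.128 - 27.65.125.159) does not contain 155.65.125.153
  155.65.125.192/27 (155.65.125.192 - 155.65.125.223) does not contain 155.65.125.153
  155.97.125.128/26 (155.97.125.128 - 155.97.125.191) does not contain 155.65.125.153
Longest matching prefix is /18 -> interface port13.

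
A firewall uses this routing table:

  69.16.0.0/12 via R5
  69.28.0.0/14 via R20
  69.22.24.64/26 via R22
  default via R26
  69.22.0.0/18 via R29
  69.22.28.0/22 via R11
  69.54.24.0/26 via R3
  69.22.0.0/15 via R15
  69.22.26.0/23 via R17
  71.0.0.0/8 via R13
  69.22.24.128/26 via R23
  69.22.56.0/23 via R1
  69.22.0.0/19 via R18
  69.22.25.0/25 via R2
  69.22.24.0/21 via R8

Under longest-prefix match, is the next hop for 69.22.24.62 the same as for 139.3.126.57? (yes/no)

69.22.24.62: longest match 69.22.24.0/21 -> R8
139.3.126.57: longest match 0.0.0.0/0 -> R26

no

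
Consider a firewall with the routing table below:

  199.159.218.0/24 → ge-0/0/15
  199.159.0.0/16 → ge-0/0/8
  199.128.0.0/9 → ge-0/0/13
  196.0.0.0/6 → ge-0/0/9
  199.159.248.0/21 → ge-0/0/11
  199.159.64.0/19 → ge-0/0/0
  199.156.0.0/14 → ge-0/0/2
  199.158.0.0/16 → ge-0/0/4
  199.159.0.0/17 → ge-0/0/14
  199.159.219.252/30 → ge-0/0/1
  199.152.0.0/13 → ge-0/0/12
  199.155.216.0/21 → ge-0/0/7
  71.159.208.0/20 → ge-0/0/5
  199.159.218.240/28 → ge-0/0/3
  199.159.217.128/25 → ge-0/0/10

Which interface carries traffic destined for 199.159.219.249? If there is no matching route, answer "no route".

Routes whose prefix contains 199.159.219.249:
  196.0.0.0/6 (196.0.0.0 - 199.255.255.255) -> ge-0/0/9
  199.128.0.0/9 (199.128.0.0 - 199.255.255.255) -> ge-0/0/13
  199.152.0.0/13 (199.152.0.0 - 199.159.255.255) -> ge-0/0/12
  199.156.0.0/14 (199.156.0.0 - 199.159.255.255) -> ge-0/0/2
  199.159.0.0/16 (199.159.0.0 - 199.159.255.255) -> ge-0/0/8
More-specific entries that do NOT match:
  199.159.219.252/30 (199.159.219.252 - 199.159.219.255) does not contain 199.159.219.249
  199.159.218.240/28 (199.159.218.240 - 199.159.218.255) does not contain 199.159.219.249
  199.159.217.128/25 (199.159.217.128 - 199.159.217.255) does not contain 199.159.219.249
  199.159.218.0/24 (199.159.218.0 - 199.159.218.255) does not contain 199.159.219.249
  199.159.248.0/21 (199.159.248.0 - 199.159.255.255) does not contain 199.159.219.249
  199.155.216.0/21 (199.155.216.0 - 199.155.223.255) does not contain 199.159.219.249
  71.159.208.0/20 (71.159.208.0 - 71.159.223.255) does not contain 199.159.219.249
  199.159.64.0/19 (199.159.64.0 - 199.159.95.255) does not contain 199.159.219.249
  199.159.0.0/17 (199.159.0.0 - 199.159.127.255) does not contain 199.159.219.249
Longest matching prefix is /16 -> interface ge-0/0/8.

ge-0/0/8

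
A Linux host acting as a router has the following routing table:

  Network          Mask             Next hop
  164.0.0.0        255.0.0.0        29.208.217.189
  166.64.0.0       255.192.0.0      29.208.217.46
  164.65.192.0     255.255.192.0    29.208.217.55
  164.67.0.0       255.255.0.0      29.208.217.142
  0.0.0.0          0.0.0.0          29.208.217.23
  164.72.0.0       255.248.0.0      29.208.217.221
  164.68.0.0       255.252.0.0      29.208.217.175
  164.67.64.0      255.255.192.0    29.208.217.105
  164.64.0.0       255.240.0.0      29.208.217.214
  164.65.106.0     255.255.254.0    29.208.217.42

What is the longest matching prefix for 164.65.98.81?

164.64.0.0/12

Entries matching 164.65.98.81:
  0.0.0.0/0 (default, matches everything)
  164.0.0.0/8 (164.0.0.0 - 164.255.255.255)
  164.64.0.0/12 (164.64.0.0 - 164.79.255.255)
Most specific is 164.64.0.0/12.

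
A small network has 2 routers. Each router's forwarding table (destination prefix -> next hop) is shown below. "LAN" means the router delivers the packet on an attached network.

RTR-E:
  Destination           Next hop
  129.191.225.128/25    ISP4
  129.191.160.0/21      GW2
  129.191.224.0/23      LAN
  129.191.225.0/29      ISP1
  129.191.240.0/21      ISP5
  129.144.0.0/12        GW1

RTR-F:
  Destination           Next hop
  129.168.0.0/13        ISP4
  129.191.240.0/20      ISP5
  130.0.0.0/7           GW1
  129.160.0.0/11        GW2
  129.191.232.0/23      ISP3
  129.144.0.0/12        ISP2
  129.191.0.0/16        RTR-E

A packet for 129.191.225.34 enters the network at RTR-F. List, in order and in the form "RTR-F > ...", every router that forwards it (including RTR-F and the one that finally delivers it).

RTR-F > RTR-E

At RTR-F: longest match for 129.191.225.34 is 129.191.0.0/16 -> RTR-E
At RTR-E: longest match for 129.191.225.34 is 129.191.224.0/23 -> LAN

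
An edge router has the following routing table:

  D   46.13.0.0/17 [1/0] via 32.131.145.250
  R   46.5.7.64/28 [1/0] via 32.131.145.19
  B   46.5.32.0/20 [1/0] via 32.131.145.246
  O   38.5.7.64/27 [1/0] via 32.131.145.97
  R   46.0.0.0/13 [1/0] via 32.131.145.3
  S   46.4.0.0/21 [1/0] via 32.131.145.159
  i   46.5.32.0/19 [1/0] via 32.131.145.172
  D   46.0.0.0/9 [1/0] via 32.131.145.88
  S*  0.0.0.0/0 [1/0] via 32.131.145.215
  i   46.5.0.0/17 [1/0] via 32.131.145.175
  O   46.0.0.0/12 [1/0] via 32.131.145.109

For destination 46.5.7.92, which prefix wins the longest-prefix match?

Entries matching 46.5.7.92:
  0.0.0.0/0 (default, matches everything)
  46.0.0.0/9 (46.0.0.0 - 46.127.255.255)
  46.0.0.0/12 (46.0.0.0 - 46.15.255.255)
  46.0.0.0/13 (46.0.0.0 - 46.7.255.255)
  46.5.0.0/17 (46.5.0.0 - 46.5.127.255)
Most specific is 46.5.0.0/17.

46.5.0.0/17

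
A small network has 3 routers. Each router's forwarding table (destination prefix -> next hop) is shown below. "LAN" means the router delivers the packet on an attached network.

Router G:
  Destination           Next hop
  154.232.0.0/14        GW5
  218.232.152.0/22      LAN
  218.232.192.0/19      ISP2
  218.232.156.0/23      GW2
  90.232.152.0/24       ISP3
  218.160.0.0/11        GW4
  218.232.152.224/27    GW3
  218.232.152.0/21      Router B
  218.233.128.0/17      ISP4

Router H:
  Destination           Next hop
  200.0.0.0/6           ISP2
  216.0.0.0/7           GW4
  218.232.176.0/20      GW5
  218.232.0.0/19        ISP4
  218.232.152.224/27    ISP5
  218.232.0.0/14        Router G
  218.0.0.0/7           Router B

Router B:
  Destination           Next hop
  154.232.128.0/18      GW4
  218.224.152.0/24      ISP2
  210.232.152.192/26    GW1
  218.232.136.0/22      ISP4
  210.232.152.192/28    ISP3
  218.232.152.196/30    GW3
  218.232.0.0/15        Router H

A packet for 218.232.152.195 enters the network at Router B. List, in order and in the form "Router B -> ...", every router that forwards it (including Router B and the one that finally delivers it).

At Router B: longest match for 218.232.152.195 is 218.232.0.0/15 -> Router H
At Router H: longest match for 218.232.152.195 is 218.232.0.0/14 -> Router G
At Router G: longest match for 218.232.152.195 is 218.232.152.0/22 -> LAN

Router B -> Router H -> Router G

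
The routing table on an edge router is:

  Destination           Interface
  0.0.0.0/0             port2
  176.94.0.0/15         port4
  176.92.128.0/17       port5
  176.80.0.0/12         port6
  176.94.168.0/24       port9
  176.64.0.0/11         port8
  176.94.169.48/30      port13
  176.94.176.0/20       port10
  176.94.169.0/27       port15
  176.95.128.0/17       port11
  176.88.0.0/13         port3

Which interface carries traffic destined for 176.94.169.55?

port4

Routes whose prefix contains 176.94.169.55:
  0.0.0.0/0 (default, matches everything) -> port2
  176.64.0.0/11 (176.64.0.0 - 176.95.255.255) -> port8
  176.80.0.0/12 (176.80.0.0 - 176.95.255.255) -> port6
  176.88.0.0/13 (176.88.0.0 - 176.95.255.255) -> port3
  176.94.0.0/15 (176.94.0.0 - 176.95.255.255) -> port4
More-specific entries that do NOT match:
  176.94.169.48/30 (176.94.169.48 - 176.94.169.51) does not contain 176.94.169.55
  176.94.169.0/27 (176.94.169.0 - 176.94.169.31) does not contain 176.94.169.55
  176.94.168.0/24 (176.94.168.0 - 176.94.168.255) does not contain 176.94.169.55
  176.94.176.0/20 (176.94.176.0 - 176.94.191.255) does not contain 176.94.169.55
  176.92.128.0/17 (176.92.128.0 - 176.92.255.255) does not contain 176.94.169.55
  176.95.128.0/17 (176.95.128.0 - 176.95.255.255) does not contain 176.94.169.55
Longest matching prefix is /15 -> interface port4.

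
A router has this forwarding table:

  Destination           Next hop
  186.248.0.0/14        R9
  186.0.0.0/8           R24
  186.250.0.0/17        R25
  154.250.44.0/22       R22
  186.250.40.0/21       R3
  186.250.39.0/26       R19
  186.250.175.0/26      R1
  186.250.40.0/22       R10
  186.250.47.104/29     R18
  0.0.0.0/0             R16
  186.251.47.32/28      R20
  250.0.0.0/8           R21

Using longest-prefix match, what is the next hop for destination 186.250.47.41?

Routes whose prefix contains 186.250.47.41:
  0.0.0.0/0 (default, matches everything) -> R16
  186.0.0.0/8 (186.0.0.0 - 186.255.255.255) -> R24
  186.248.0.0/14 (186.248.0.0 - 186.251.255.255) -> R9
  186.250.0.0/17 (186.250.0.0 - 186.250.127.255) -> R25
  186.250.40.0/21 (186.250.40.0 - 186.250.47.255) -> R3
More-specific entries that do NOT match:
  186.250.47.104/29 (186.250.47.104 - 186.250.47.111) does not contain 186.250.47.41
  186.251.47.32/28 (186.251.47.32 - 186.251.47.47) does not contain 186.250.47.41
  186.250.39.0/26 (186.250.39.0 - 186.250.39.63) does not contain 186.250.47.41
  186.250.175.0/26 (186.250.175.0 - 186.250.175.63) does not contain 186.250.47.41
  154.250.44.0/22 (154.250.44.0 - 154.250.47.255) does not contain 186.250.47.41
  186.250.40.0/22 (186.250.40.0 - 186.250.43.255) does not contain 186.250.47.41
Longest matching prefix is /21 -> next hop R3.

R3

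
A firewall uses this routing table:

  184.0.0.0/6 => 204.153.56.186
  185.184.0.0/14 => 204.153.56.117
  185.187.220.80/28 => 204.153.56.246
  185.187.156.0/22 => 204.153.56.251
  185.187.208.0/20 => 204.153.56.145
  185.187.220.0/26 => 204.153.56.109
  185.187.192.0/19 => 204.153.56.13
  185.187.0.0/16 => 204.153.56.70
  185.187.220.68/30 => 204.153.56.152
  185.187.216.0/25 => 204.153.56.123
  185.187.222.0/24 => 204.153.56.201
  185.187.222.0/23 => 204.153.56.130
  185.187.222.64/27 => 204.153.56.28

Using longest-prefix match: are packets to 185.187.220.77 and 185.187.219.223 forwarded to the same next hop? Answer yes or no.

185.187.220.77: longest match 185.187.208.0/20 -> 204.153.56.145
185.187.219.223: longest match 185.187.208.0/20 -> 204.153.56.145

yes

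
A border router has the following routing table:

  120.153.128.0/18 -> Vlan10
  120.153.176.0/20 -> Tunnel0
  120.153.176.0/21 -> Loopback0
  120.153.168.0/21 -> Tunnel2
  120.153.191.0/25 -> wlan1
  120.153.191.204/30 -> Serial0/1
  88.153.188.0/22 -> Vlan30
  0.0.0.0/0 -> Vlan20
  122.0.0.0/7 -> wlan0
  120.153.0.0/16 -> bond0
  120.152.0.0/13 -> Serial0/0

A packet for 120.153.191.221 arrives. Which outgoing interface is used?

Tunnel0

Routes whose prefix contains 120.153.191.221:
  0.0.0.0/0 (default, matches everything) -> Vlan20
  120.152.0.0/13 (120.152.0.0 - 120.159.255.255) -> Serial0/0
  120.153.0.0/16 (120.153.0.0 - 120.153.255.255) -> bond0
  120.153.128.0/18 (120.153.128.0 - 120.153.191.255) -> Vlan10
  120.153.176.0/20 (120.153.176.0 - 120.153.191.255) -> Tunnel0
More-specific entries that do NOT match:
  120.153.191.204/30 (120.153.191.204 - 120.153.191.207) does not contain 120.153.191.221
  120.153.191.0/25 (120.153.191.0 - 120.153.191.127) does not contain 120.153.191.221
  88.153.188.0/22 (88.153.188.0 - 88.153.191.255) does not contain 120.153.191.221
  120.153.176.0/21 (120.153.176.0 - 120.153.183.255) does not contain 120.153.191.221
  120.153.168.0/21 (120.153.168.0 - 120.153.175.255) does not contain 120.153.191.221
Longest matching prefix is /20 -> interface Tunnel0.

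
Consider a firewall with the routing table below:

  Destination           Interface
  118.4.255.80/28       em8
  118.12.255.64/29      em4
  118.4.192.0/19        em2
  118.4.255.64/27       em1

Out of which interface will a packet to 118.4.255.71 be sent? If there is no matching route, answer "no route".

em1

Routes whose prefix contains 118.4.255.71:
  118.4.255.64/27 (118.4.255.64 - 118.4.255.95) -> em1
More-specific entries that do NOT match:
  118.12.255.64/29 (118.12.255.64 - 118.12.255.71) does not contain 118.4.255.71
  118.4.255.80/28 (118.4.255.80 - 118.4.255.95) does not contain 118.4.255.71
Longest matching prefix is /27 -> interface em1.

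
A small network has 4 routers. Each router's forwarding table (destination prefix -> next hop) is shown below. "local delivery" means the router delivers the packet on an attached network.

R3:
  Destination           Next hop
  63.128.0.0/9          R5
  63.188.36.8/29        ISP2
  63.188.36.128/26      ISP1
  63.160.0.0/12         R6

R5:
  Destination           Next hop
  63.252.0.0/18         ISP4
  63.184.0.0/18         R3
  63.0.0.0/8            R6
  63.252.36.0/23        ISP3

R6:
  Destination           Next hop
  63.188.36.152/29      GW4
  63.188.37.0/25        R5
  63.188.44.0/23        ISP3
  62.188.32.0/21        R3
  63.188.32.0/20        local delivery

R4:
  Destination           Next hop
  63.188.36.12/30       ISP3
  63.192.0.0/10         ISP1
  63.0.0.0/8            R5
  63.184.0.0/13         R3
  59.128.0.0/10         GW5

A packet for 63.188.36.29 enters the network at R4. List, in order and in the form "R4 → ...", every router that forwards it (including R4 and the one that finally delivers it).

R4 → R3 → R5 → R6

At R4: longest match for 63.188.36.29 is 63.184.0.0/13 -> R3
At R3: longest match for 63.188.36.29 is 63.128.0.0/9 -> R5
At R5: longest match for 63.188.36.29 is 63.0.0.0/8 -> R6
At R6: longest match for 63.188.36.29 is 63.188.32.0/20 -> local delivery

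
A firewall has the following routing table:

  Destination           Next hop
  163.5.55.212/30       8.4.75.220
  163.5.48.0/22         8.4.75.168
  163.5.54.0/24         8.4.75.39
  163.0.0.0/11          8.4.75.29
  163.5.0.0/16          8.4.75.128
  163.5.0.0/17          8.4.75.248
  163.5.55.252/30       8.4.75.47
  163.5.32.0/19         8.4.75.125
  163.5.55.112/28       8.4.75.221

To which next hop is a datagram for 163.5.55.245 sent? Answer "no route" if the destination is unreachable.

8.4.75.125

Routes whose prefix contains 163.5.55.245:
  163.0.0.0/11 (163.0.0.0 - 163.31.255.255) -> 8.4.75.29
  163.5.0.0/16 (163.5.0.0 - 163.5.255.255) -> 8.4.75.128
  163.5.0.0/17 (163.5.0.0 - 163.5.127.255) -> 8.4.75.248
  163.5.32.0/19 (163.5.32.0 - 163.5.63.255) -> 8.4.75.125
More-specific entries that do NOT match:
  163.5.55.212/30 (163.5.55.212 - 163.5.55.215) does not contain 163.5.55.245
  163.5.55.252/30 (163.5.55.252 - 163.5.55.255) does not contain 163.5.55.245
  163.5.55.112/28 (163.5.55.112 - 163.5.55.127) does not contain 163.5.55.245
  163.5.54.0/24 (163.5.54.0 - 163.5.54.255) does not contain 163.5.55.245
  163.5.48.0/22 (163.5.48.0 - 163.5.51.255) does not contain 163.5.55.245
Longest matching prefix is /19 -> next hop 8.4.75.125.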